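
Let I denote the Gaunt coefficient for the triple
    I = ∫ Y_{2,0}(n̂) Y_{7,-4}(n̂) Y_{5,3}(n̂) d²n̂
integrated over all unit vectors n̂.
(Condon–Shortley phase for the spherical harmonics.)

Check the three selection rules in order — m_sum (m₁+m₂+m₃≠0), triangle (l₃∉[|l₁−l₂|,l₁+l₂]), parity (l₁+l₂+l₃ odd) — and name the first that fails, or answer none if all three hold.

m₁+m₂+m₃ = 0 − 4 + 3 = -1  ✗
triangle: |2−7|=5 ≤ l₃=5 ≤ 2+7=9
parity: l₁+l₂+l₃ = 14 is even

m_sum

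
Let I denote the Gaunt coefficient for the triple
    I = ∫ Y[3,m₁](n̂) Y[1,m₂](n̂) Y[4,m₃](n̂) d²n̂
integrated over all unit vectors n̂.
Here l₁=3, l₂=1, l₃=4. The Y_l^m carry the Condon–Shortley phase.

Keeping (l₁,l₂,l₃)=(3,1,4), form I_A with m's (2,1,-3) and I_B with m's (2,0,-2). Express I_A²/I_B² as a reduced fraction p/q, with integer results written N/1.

l's match ⇒ only the (l;m) 3-j factors differ between A and B.
A: triangle coeff Δ(3,1,4) = 1/252; Σ_t [0,0]: t=0:+1/240 = 1/240; (3j)²=1/12 [(3 1 4; 2 1 -3)], sign=-1
B: triangle coeff Δ(3,1,4) = 1/252; Σ_t [0,0]: t=0:+1/120 = 1/120; (3j)²=1/21 [(3 1 4; 2 0 -2)], sign=+1
I_A²/I_B² = (1/12)/(1/21) = 7/4

7/4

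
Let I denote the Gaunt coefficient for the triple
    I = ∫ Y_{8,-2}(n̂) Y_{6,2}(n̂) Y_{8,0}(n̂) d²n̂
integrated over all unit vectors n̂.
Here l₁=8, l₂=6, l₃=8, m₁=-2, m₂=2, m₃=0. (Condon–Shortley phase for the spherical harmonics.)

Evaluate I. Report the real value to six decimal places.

-0.080626

m-sum 0 ✓  L=22 even ✓  2≤8≤14 ✓
Π(2lᵢ+1) = 17×13×17 = 3757
triangle coeff Δ(8,6,8) = 1/13742520792
Σ_t [0,6]: t=0:+1/41803776000 t=1:−1/435456000 t=2:+1/39813120 t=3:−1/18662400 t=4:+1/39813120 t=5:−1/435456000 t=6:+1/41803776000 = -11/1393459200
(3j)²=600/96577 [(8 6 8; 0 0 0)], sign=-1
Σ_t [2,6]: t=2:+1/2786918400 t=3:−1/130636800 t=4:+1/39813120 t=5:−1/62208000 t=6:+1/597196800 = 143/41803776000
(3j)²=26/7429 [(8 6 8; -2 2 0)], sign=+1
⇒ 4πI² = 15600/190969
I = (-1)√(15600/190969/(4π)) = -0.08062615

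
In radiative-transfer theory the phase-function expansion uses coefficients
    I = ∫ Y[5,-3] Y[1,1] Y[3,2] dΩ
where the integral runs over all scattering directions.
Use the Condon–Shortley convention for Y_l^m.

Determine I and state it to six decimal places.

triangle: need 4≤l₃≤6, have 3; I=0

0.000000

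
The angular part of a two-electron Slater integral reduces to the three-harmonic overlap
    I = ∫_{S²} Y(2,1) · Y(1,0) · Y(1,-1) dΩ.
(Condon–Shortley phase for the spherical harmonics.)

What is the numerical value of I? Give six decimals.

m-sum 0 ✓  L=4 even ✓  1≤1≤3 ✓
Π(2lᵢ+1) = 5×3×3 = 45
triangle coeff Δ(2,1,1) = 1/30
Σ_t [1,1]: t=1:−1/1 = -1/1
(3j)²=2/15 [(2 1 1; 0 0 0)], sign=+1
Σ_t [1,1]: t=1:−1/2 = -1/2
(3j)²=1/10 [(2 1 1; 1 0 -1)], sign=-1
⇒ 4πI² = 3/5
I = (-1)√(3/5/(4π)) = -0.21850969

-0.218510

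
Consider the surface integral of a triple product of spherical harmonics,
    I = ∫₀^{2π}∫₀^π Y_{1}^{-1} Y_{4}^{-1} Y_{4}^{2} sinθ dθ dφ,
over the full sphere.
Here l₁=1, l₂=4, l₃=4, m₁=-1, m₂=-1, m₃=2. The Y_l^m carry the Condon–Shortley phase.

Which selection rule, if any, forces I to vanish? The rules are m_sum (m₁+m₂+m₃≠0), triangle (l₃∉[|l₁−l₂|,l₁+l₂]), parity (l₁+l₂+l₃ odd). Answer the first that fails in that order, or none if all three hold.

parity

m₁+m₂+m₃ = -1 − 1 + 2 = 0  ✓
triangle: |1−4|=3 ≤ l₃=4 ≤ 1+4=5  ✓
parity: l₁+l₂+l₃ = 9 is odd  ✗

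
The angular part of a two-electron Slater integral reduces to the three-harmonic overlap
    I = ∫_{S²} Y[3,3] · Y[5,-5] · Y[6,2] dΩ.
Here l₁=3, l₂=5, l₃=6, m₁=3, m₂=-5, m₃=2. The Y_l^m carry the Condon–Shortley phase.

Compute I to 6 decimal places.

Rules hold: Σm=0, L=14 even, 2≤6≤8.
N = 7·11·13 = 1001
Δ = 2!·4!·8!/15! = 1/675675
Racah Σ t=0..2: t=0:+1/8640 t=1:−1/2304 t=2:+1/8640 = -7/34560
⇒ 3j(3 5 6; 0 0 0)² = 7/429, sgn -1
Racah Σ t=0..0: t=0:+1/1935360 = 1/1935360
⇒ 3j(3 5 6; 3 -5 2)² = 1/1001, sgn +1
4πI² = N·(3j₀)²·(3jₘ)² = 7/429
I = -1·√(0.016317/4π) = -0.03603425

-0.036034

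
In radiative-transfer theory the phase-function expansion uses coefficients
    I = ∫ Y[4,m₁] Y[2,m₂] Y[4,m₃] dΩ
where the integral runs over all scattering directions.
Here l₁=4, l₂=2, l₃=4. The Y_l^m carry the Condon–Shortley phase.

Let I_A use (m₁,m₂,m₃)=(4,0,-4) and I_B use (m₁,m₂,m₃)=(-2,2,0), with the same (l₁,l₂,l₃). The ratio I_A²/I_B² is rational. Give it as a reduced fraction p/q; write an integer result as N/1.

Shared (l₁,l₂,l₃)=(4,2,4): N and (l;000)² cancel in I_A²/I_B².
A: Δ = 2!·6!·2!/11! = 1/13860; Racah Σ t=0..0: t=0:+1/2880 = 1/2880; ⇒ 3j(4 2 4; 4 0 -4)² = 28/495, sgn +1
B: Δ = 2!·6!·2!/11! = 1/13860; Racah Σ t=2..2: t=2:+1/192 = 1/192; ⇒ 3j(4 2 4; -2 2 0)² = 3/77, sgn +1
I_A²/I_B² = (28/495)/(3/77) = 196/135

196/135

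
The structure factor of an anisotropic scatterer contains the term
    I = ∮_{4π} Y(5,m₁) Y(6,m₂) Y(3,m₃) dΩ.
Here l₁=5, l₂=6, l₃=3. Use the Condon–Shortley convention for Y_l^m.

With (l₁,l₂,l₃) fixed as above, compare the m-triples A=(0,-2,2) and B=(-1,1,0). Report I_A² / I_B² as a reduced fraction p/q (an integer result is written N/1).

Shared (l₁,l₂,l₃)=(5,6,3): N and (l;000)² cancel in I_A²/I_B².
A: Δ = 8!·2!·4!/15! = 1/675675; Racah Σ t=3..4: t=3:−1/8640 t=4:+1/13824 = -1/23040; ⇒ 3j(5 6 3; 0 -2 2)² = 2/429, sgn +1
B: Δ = 8!·2!·4!/15! = 1/675675; Racah Σ t=4..6: t=4:+1/6912 t=5:−1/2880 t=6:+1/17280 = -1/6912; ⇒ 3j(5 6 3; -1 1 0)² = 5/429, sgn +1
I_A²/I_B² = (2/429)/(5/429) = 2/5

2/5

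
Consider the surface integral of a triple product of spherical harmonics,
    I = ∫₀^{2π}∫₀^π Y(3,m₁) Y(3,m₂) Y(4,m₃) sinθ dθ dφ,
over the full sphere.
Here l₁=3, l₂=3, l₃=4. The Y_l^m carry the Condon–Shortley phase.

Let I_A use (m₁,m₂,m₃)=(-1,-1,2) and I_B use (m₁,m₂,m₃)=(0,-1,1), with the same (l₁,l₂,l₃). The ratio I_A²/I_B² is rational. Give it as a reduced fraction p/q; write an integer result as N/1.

Same 3,3,4: normalisation and zero-m 3j drop out of the ratio.
A: Δ: 2! 4! 4! / 11! → 1/34650; sum: t=0:+1/192 t=1:−1/36 t=2:+1/192 = -5/288; 3j²(3 3 4; -1 -1 2) = Δ·Π!·Σ² = 20/693  (sign -1)
B: Δ: 2! 4! 4! / 11! → 1/34650; sum: t=0:+1/48 t=1:−1/24 t=2:+1/288 = -5/288; 3j²(3 3 4; 0 -1 1) = Δ·Π!·Σ² = 5/462  (sign +1)
I_A²/I_B² = (20/693)/(5/462) = 8/3

8/3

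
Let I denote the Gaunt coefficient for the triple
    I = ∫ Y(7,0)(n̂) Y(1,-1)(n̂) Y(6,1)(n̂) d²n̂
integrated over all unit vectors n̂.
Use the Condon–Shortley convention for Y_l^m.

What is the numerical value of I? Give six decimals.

0.160342

m-sum 0 ✓  L=14 even ✓  6≤6≤8 ✓
Π(2lᵢ+1) = 15×3×13 = 585
triangle coeff Δ(7,1,6) = 1/1365
Σ_t [1,1]: t=1:−1/518400 = -1/518400
(3j)²=7/195 [(7 1 6; 0 0 0)], sign=-1
Σ_t [0,0]: t=0:+1/1209600 = 1/1209600
(3j)²=1/65 [(7 1 6; 0 -1 1)], sign=-1
⇒ 4πI² = 21/65
I = (+1)√(21/65/(4π)) = 0.16034227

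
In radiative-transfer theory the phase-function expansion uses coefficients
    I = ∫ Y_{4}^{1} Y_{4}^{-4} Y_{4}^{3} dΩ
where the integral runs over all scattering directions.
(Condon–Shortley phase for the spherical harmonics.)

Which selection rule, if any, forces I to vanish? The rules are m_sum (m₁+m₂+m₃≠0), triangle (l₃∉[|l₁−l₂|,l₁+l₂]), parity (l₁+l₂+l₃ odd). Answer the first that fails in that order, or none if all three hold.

none

azimuthal sum: 1 − 4 + 3 = 0  ✓
0 ≤ 4 ≤ 8 (triangle on l)  ✓
L = 4 + 4 + 4 = 12 (even)  ✓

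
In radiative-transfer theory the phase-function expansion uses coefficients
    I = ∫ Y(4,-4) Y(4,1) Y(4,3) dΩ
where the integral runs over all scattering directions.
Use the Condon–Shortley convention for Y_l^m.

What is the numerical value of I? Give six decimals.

-0.168431

Checks pass: Σm=0; 12 even; l₃=4∈[0,8].
(2·4+1)(2·4+1)(2·4+1) = 729
Δ: 4! 4! 4! / 13! → 1/450450
sum: t=0:+1/13824 t=1:−1/216 t=2:+1/64 t=3:−1/216 t=4:+1/13824 = 5/768
3j²(4 4 4; 0 0 0) = Δ·Π!·Σ² = 18/1001  (sign +1)
sum: t=4:+1/3456 = 1/3456
3j²(4 4 4; -4 1 3) = Δ·Π!·Σ² = 35/1287  (sign -1)
combine: 4πI² = 729·18/1001·35/1287 = 7290/20449
take √, sign -1: I = -0.16843130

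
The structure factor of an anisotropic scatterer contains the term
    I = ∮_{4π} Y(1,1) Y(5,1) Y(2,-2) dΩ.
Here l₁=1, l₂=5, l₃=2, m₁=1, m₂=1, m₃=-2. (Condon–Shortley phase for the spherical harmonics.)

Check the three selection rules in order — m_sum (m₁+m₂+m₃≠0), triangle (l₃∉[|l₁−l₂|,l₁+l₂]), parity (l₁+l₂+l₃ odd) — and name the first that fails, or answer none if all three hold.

Σmᵢ = 0  ✓
l₃∈[|l₁−l₂|,l₁+l₂]=[4,6], have l₃=2  ✗
Σlᵢ = 8 ⇒ even

triangle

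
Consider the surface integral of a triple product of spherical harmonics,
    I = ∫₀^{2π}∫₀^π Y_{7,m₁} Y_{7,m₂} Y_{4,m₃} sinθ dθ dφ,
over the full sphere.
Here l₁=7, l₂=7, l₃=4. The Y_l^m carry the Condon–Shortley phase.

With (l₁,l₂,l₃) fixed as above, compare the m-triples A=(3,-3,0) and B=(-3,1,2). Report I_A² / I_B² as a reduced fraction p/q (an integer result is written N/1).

l's match ⇒ only the (l;m) 3-j factors differ between A and B.
A: triangle coeff Δ(7,7,4) = 1/58198140; Σ_t [0,4]: t=0:+1/2090188800 t=1:−1/13063680 t=2:+1/1290240 t=3:−1/1088640 t=4:+1/9953280 = -83/696729600; (3j)²=6889/6466460 [(7 7 4; 3 -3 0)], sign=-1
B: triangle coeff Δ(7,7,4) = 1/58198140; Σ_t [6,8]: t=6:+1/1658880 t=7:−1/1088640 t=8:+1/7741440 = -13/69672960; (3j)²=325/149226 [(7 7 4; -3 1 2)], sign=-1
I_A²/I_B² = (6889/6466460)/(325/149226) = 20667/42250

20667/42250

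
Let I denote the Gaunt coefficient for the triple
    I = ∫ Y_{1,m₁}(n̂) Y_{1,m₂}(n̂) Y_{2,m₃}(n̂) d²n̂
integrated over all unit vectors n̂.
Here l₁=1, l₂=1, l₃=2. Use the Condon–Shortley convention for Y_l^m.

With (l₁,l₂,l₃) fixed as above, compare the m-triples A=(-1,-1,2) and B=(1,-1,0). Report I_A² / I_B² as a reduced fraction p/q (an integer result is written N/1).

6/1

l's match ⇒ only the (l;m) 3-j factors differ between A and B.
A: triangle coeff Δ(1,1,2) = 1/30; Σ_t [0,0]: t=0:+1/4 = 1/4; (3j)²=1/5 [(1 1 2; -1 -1 2)], sign=+1
B: triangle coeff Δ(1,1,2) = 1/30; Σ_t [0,0]: t=0:+1/4 = 1/4; (3j)²=1/30 [(1 1 2; 1 -1 0)], sign=+1
I_A²/I_B² = (1/5)/(1/30) = 6/1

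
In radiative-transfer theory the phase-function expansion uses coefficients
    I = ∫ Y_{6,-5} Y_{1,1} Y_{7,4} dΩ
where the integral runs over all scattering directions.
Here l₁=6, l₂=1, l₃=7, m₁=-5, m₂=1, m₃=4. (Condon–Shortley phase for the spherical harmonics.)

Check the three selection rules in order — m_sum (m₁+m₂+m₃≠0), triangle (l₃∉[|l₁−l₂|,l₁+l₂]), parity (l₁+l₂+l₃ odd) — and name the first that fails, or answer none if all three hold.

none

azimuthal sum: -5 + 1 + 4 = 0  ✓
5 ≤ 7 ≤ 7 (triangle on l)  ✓
L = 6 + 1 + 7 = 14 (even)  ✓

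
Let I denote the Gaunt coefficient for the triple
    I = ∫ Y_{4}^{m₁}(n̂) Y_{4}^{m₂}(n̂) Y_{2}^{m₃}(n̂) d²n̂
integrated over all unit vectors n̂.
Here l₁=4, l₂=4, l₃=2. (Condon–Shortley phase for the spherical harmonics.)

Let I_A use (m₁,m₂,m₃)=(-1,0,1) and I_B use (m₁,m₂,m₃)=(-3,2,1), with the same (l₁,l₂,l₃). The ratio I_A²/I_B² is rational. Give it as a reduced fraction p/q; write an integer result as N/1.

2/35

l's match ⇒ only the (l;m) 3-j factors differ between A and B.
A: triangle coeff Δ(4,4,2) = 1/13860; Σ_t [3,4]: t=3:−1/72 t=4:+1/96 = -1/288; (3j)²=1/462 [(4 4 2; -1 0 1)], sign=+1
B: triangle coeff Δ(4,4,2) = 1/13860; Σ_t [5,6]: t=5:−1/240 t=6:+1/1440 = -1/288; (3j)²=5/132 [(4 4 2; -3 2 1)], sign=+1
I_A²/I_B² = (1/462)/(5/132) = 2/35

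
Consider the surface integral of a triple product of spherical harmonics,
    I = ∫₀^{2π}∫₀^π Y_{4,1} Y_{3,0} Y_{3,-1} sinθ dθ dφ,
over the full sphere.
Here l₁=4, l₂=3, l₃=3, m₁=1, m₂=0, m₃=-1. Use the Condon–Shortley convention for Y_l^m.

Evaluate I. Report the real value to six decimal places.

m-sum 0 ✓  L=10 even ✓  1≤3≤7 ✓
Π(2lᵢ+1) = 9×7×7 = 441
triangle coeff Δ(4,3,3) = 1/34650
Σ_t [1,3]: t=1:−1/72 t=2:+1/16 t=3:−1/72 = 5/144
(3j)²=2/77 [(4 3 3; 0 0 0)], sign=-1
Σ_t [1,3]: t=1:−1/48 t=2:+1/24 t=3:−1/288 = 5/288
(3j)²=5/462 [(4 3 3; 1 0 -1)], sign=+1
⇒ 4πI² = 15/121
I = (-1)√(15/121/(4π)) = -0.09932258

-0.099323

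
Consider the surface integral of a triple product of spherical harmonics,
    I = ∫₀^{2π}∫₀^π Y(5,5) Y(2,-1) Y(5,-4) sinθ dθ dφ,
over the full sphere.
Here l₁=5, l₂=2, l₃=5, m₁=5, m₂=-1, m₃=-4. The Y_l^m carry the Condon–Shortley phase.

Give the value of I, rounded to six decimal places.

-0.187924

Checks pass: Σm=0; 12 even; l₃=5∈[3,7].
(2·5+1)(2·2+1)(2·5+1) = 605
Δ: 2! 8! 2! / 13! → 1/38610
sum: t=0:+1/2880 t=1:−1/576 t=2:+1/2880 = -1/960
3j²(5 2 5; 0 0 0) = Δ·Π!·Σ² = 10/429  (sign +1)
sum: t=0:+1/80640 = 1/80640
3j²(5 2 5; 5 -1 -4) = Δ·Π!·Σ² = 9/286  (sign -1)
combine: 4πI² = 605·10/429·9/286 = 75/169
take √, sign -1: I = -0.18792404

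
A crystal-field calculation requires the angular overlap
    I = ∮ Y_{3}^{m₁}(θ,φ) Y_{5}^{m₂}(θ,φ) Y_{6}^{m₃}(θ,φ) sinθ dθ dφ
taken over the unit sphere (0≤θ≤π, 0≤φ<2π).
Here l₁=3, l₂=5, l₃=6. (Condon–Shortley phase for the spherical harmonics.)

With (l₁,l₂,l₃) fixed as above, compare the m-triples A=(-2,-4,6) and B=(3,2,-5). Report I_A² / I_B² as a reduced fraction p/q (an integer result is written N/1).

Shared (l₁,l₂,l₃)=(3,5,6): N and (l;000)² cancel in I_A²/I_B².
A: Δ = 2!·4!·8!/15! = 1/675675; Racah Σ t=1..1: t=1:−1/967680 = -1/967680; ⇒ 3j(3 5 6; -2 -4 6)² = 3/91, sgn -1
B: Δ = 2!·4!·8!/15! = 1/675675; Racah Σ t=0..0: t=0:+1/241920 = 1/241920; ⇒ 3j(3 5 6; 3 2 -5)² = 2/91, sgn -1
I_A²/I_B² = (3/91)/(2/91) = 3/2

3/2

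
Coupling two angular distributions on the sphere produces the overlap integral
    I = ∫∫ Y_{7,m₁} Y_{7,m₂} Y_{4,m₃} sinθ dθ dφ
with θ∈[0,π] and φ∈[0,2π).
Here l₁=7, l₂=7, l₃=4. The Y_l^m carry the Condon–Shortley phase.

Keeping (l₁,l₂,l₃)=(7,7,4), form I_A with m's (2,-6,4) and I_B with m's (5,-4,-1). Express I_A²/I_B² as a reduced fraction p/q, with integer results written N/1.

4550/891

l's match ⇒ only the (l;m) 3-j factors differ between A and B.
A: triangle coeff Δ(7,7,4) = 1/58198140; Σ_t [1,1]: t=1:−1/209018880 = -1/209018880; (3j)²=25/5814 [(7 7 4; 2 -6 4)], sign=-1
B: triangle coeff Δ(7,7,4) = 1/58198140; Σ_t [0,2]: t=0:+1/87091200 t=1:−1/8709120 t=2:+1/11612160 = -1/58060800; (3j)²=99/117572 [(7 7 4; 5 -4 -1)], sign=+1
I_A²/I_B² = (25/5814)/(99/117572) = 4550/891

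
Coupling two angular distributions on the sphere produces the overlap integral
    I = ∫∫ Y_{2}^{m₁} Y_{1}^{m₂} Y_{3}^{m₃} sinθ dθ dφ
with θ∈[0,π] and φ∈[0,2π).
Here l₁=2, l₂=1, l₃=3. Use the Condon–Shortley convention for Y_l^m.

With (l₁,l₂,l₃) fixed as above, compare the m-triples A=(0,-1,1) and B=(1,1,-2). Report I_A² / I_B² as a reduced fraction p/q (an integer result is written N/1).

3/5

Shared (l₁,l₂,l₃)=(2,1,3): N and (l;000)² cancel in I_A²/I_B².
A: Δ = 0!·4!·2!/7! = 1/105; Racah Σ t=0..0: t=0:+1/8 = 1/8; ⇒ 3j(2 1 3; 0 -1 1)² = 2/35, sgn +1
B: Δ = 0!·4!·2!/7! = 1/105; Racah Σ t=0..0: t=0:+1/12 = 1/12; ⇒ 3j(2 1 3; 1 1 -2)² = 2/21, sgn -1
I_A²/I_B² = (2/35)/(2/21) = 3/5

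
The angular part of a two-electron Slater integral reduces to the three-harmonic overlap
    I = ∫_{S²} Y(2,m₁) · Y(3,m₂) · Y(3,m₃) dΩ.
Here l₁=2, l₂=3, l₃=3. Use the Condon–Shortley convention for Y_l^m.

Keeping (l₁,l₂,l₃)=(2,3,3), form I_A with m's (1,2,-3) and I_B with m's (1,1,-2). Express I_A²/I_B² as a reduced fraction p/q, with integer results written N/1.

5/3

l's match ⇒ only the (l;m) 3-j factors differ between A and B.
A: triangle coeff Δ(2,3,3) = 1/3780; Σ_t [1,1]: t=1:−1/48 = -1/48; (3j)²=5/84 [(2 3 3; 1 2 -3)], sign=-1
B: triangle coeff Δ(2,3,3) = 1/3780; Σ_t [0,1]: t=0:+1/48 t=1:−1/12 = -1/16; (3j)²=1/28 [(2 3 3; 1 1 -2)], sign=+1
I_A²/I_B² = (5/84)/(1/28) = 5/3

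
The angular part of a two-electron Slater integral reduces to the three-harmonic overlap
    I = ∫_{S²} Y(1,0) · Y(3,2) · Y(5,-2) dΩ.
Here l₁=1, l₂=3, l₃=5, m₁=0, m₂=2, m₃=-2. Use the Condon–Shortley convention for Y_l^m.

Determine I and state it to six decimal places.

0.000000

|1−3|≤5≤1+3 violated ⇒ I = 0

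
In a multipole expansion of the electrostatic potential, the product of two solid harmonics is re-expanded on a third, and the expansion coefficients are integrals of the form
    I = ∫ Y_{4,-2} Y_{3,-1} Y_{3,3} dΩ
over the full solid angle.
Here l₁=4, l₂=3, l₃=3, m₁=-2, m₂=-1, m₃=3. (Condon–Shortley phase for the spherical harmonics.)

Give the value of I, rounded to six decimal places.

-0.188451

Rules hold: Σm=0, L=10 even, 1≤3≤7.
N = 9·7·7 = 441
Δ = 4!·4!·2!/11! = 1/34650
Racah Σ t=1..3: t=1:−1/72 t=2:+1/16 t=3:−1/72 = 5/144
⇒ 3j(4 3 3; 0 0 0)² = 2/77, sgn -1
Racah Σ t=2..2: t=2:+1/192 = 1/192
⇒ 3j(4 3 3; -2 -1 3)² = 3/77, sgn +1
4πI² = N·(3j₀)²·(3jₘ)² = 54/121
I = -1·√(0.446281/4π) = -0.18845135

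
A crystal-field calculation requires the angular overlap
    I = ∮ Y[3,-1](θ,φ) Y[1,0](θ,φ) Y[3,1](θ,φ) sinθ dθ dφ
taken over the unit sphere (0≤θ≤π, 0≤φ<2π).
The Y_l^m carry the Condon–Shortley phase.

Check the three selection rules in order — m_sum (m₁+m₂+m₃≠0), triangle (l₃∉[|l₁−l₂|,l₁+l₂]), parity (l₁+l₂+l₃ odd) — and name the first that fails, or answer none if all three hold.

parity

azimuthal sum: -1 + 0 + 1 = 0  ✓
2 ≤ 3 ≤ 4 (triangle on l)  ✓
L = 3 + 1 + 3 = 7 (odd)  ✗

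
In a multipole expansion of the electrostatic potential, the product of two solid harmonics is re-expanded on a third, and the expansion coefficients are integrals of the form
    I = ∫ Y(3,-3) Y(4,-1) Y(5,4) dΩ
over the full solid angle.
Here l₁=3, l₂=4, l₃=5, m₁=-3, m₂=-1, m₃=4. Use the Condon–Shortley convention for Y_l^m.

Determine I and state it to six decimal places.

Rules hold: Σm=0, L=12 even, 1≤5≤7.
N = 7·9·11 = 693
Δ = 2!·4!·6!/13! = 1/180180
Racah Σ t=0..2: t=0:+1/576 t=1:−1/144 t=2:+1/576 = -1/288
⇒ 3j(3 4 5; 0 0 0)² = 20/1001, sgn +1
Racah Σ t=2..2: t=2:+1/5760 = 1/5760
⇒ 3j(3 4 5; -3 -1 4)² = 9/286, sgn -1
4πI² = N·(3j₀)²·(3jₘ)² = 810/1859
I = -1·√(0.435718/4π) = -0.18620781

-0.186208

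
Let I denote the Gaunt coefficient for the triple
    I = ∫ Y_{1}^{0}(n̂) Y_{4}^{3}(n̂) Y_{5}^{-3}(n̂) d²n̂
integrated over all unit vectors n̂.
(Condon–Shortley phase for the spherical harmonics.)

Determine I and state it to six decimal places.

-0.196426

Rules hold: Σm=0, L=10 even, 3≤5≤5.
N = 3·9·11 = 297
Δ = 0!·2!·8!/11! = 1/495
Racah Σ t=0..0: t=0:+1/576 = 1/576
⇒ 3j(1 4 5; 0 0 0)² = 5/99, sgn -1
Racah Σ t=0..0: t=0:+1/5040 = 1/5040
⇒ 3j(1 4 5; 0 3 -3)² = 16/495, sgn +1
4πI² = N·(3j₀)²·(3jₘ)² = 16/33
I = -1·√(0.484848/4π) = -0.19642560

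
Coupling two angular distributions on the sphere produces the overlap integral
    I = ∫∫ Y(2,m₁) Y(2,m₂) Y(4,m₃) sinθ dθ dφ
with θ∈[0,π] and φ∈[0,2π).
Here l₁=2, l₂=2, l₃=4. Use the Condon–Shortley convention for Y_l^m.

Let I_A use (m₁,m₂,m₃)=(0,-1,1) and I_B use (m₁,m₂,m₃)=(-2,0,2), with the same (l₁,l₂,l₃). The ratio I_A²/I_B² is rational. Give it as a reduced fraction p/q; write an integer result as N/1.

Shared (l₁,l₂,l₃)=(2,2,4): N and (l;000)² cancel in I_A²/I_B².
A: Δ = 0!·4!·4!/9! = 1/630; Racah Σ t=0..0: t=0:+1/24 = 1/24; ⇒ 3j(2 2 4; 0 -1 1)² = 1/21, sgn -1
B: Δ = 0!·4!·4!/9! = 1/630; Racah Σ t=0..0: t=0:+1/96 = 1/96; ⇒ 3j(2 2 4; -2 0 2)² = 1/42, sgn +1
I_A²/I_B² = (1/21)/(1/42) = 2/1

2/1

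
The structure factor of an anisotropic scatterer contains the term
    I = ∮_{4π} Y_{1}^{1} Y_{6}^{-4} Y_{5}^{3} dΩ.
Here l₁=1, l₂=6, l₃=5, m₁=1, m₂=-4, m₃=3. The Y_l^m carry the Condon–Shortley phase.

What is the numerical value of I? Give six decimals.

0.274090

Rules hold: Σm=0, L=12 even, 5≤5≤7.
N = 3·13·11 = 429
Δ = 2!·0!·10!/13! = 1/858
Racah Σ t=1..1: t=1:−1/14400 = -1/14400
⇒ 3j(1 6 5; 0 0 0)² = 6/143, sgn +1
Racah Σ t=0..0: t=0:+1/161280 = 1/161280
⇒ 3j(1 6 5; 1 -4 3)² = 15/286, sgn +1
4πI² = N·(3j₀)²·(3jₘ)² = 135/143
I = +1·√(0.944056/4π) = 0.27409047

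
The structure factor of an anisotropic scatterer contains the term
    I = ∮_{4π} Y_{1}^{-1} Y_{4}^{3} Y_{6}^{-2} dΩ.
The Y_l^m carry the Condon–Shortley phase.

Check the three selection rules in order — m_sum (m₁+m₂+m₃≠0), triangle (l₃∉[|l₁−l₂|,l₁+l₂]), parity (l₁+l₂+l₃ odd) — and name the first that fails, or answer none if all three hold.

triangle

Σmᵢ = 0  ✓
l₃∈[|l₁−l₂|,l₁+l₂]=[3,5], have l₃=6  ✗
Σlᵢ = 11 ⇒ odd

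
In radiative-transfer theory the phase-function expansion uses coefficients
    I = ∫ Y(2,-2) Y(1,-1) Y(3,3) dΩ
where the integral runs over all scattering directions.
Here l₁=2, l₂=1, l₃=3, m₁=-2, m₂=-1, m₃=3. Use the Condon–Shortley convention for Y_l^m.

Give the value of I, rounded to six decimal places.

Rules hold: Σm=0, L=6 even, 1≤3≤3.
N = 5·3·7 = 105
Δ = 0!·4!·2!/7! = 1/105
Racah Σ t=0..0: t=0:+1/4 = 1/4
⇒ 3j(2 1 3; 0 0 0)² = 3/35, sgn -1
Racah Σ t=0..0: t=0:+1/48 = 1/48
⇒ 3j(2 1 3; -2 -1 3)² = 1/7, sgn +1
4πI² = N·(3j₀)²·(3jₘ)² = 9/7
I = -1·√(1.28571/4π) = -0.31986543

-0.319865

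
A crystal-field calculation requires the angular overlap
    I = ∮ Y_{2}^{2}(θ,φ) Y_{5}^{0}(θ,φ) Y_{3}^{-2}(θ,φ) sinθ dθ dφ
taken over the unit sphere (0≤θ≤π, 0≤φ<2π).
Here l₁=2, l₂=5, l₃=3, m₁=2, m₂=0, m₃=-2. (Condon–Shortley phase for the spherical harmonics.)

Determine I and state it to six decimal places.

0.053579

m-sum 0 ✓  L=10 even ✓  3≤3≤7 ✓
Π(2lᵢ+1) = 5×11×7 = 385
triangle coeff Δ(2,5,3) = 1/2310
Σ_t [2,2]: t=2:+1/144 = 1/144
(3j)²=10/231 [(2 5 3; 0 0 0)], sign=-1
Σ_t [0,0]: t=0:+1/2880 = 1/2880
(3j)²=1/462 [(2 5 3; 2 0 -2)], sign=-1
⇒ 4πI² = 25/693
I = (+1)√(25/693/(4π)) = 0.05357948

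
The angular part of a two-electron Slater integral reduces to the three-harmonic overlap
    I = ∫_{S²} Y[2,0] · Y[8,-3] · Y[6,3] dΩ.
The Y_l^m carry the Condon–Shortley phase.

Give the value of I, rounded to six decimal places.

-0.199019

m-sum 0 ✓  L=16 even ✓  6≤6≤10 ✓
Π(2lᵢ+1) = 5×17×13 = 1105
triangle coeff Δ(2,8,6) = 1/30940
Σ_t [2,2]: t=2:+1/2073600 = 1/2073600
(3j)²=28/1105 [(2 8 6; 0 0 0)], sign=+1
Σ_t [2,2]: t=2:+1/8709120 = 1/8709120
(3j)²=55/3094 [(2 8 6; 0 -3 3)], sign=-1
⇒ 4πI² = 110/221
I = (-1)√(110/221/(4π)) = -0.19901934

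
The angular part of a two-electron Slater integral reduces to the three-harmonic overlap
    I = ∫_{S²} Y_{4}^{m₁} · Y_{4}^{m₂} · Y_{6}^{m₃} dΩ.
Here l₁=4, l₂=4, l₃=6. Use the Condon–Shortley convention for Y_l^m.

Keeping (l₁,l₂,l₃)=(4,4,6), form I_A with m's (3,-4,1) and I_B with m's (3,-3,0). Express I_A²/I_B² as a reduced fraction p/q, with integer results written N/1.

84/289

l's match ⇒ only the (l;m) 3-j factors differ between A and B.
A: triangle coeff Δ(4,4,6) = 1/1261260; Σ_t [0,0]: t=0:+1/172800 = 1/172800; (3j)²=7/2145 [(4 4 6; 3 -4 1)], sign=-1
B: triangle coeff Δ(4,4,6) = 1/1261260; Σ_t [0,1]: t=0:+1/28800 t=1:−1/518400 = 17/518400; (3j)²=289/25740 [(4 4 6; 3 -3 0)], sign=+1
I_A²/I_B² = (7/2145)/(289/25740) = 84/289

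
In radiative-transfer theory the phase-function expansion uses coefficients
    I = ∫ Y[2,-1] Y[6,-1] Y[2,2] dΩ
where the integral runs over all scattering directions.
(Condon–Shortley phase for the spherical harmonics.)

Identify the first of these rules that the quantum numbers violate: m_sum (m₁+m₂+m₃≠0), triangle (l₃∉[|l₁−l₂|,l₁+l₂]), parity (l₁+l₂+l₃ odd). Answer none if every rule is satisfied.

m₁+m₂+m₃ = -1 − 1 + 2 = 0  ✓
triangle: |2−6|=4 ≤ l₃=2 ≤ 2+6=8  ✗
parity: l₁+l₂+l₃ = 10 is even

triangle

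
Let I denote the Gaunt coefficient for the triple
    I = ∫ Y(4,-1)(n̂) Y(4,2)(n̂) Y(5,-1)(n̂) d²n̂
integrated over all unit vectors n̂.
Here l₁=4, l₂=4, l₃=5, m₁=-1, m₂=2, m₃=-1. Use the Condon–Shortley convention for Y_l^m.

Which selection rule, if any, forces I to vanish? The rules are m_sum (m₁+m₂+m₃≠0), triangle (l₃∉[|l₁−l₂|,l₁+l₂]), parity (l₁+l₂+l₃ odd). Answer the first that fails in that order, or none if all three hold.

parity

m₁+m₂+m₃ = -1 + 2 − 1 = 0  ✓
triangle: |4−4|=0 ≤ l₃=5 ≤ 4+4=8  ✓
parity: l₁+l₂+l₃ = 13 is odd  ✗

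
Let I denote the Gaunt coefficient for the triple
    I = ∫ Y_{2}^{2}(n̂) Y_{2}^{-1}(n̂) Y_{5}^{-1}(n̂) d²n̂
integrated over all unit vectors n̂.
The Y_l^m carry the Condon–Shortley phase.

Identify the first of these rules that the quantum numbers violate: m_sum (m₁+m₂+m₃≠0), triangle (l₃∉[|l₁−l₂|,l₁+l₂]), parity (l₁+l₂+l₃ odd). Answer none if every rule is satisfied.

m₁+m₂+m₃ = 2 − 1 − 1 = 0  ✓
triangle: |2−2|=0 ≤ l₃=5 ≤ 2+2=4  ✗
parity: l₁+l₂+l₃ = 9 is odd

triangle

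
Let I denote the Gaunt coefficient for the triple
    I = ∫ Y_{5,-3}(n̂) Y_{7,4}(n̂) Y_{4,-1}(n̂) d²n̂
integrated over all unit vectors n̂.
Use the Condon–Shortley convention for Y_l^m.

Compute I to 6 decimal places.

0.052474

Rules hold: Σm=0, L=16 even, 2≤4≤12.
N = 11·15·9 = 1485
Δ = 8!·2!·6!/17! = 1/6126120
Racah Σ t=3..5: t=3:−1/69120 t=4:+1/20736 t=5:−1/69120 = 1/51840
⇒ 3j(5 7 4; 0 0 0)² = 280/21879, sgn +1
Racah Σ t=6..8: t=6:+1/345600 t=7:−1/241920 t=8:+1/2903040 = -13/14515200
⇒ 3j(5 7 4; -3 4 -1)² = 13/7140, sgn +1
4πI² = N·(3j₀)²·(3jₘ)² = 10/289
I = +1·√(0.0346021/4π) = 0.05247424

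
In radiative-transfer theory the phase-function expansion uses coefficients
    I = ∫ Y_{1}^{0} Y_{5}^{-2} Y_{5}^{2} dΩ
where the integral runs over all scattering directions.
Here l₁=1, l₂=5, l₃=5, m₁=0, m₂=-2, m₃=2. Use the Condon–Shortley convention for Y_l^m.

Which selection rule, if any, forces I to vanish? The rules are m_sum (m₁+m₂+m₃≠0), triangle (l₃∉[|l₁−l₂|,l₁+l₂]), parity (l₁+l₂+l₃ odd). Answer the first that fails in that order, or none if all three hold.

parity

m₁+m₂+m₃ = 0 − 2 + 2 = 0  ✓
triangle: |1−5|=4 ≤ l₃=5 ≤ 1+5=6  ✓
parity: l₁+l₂+l₃ = 11 is odd  ✗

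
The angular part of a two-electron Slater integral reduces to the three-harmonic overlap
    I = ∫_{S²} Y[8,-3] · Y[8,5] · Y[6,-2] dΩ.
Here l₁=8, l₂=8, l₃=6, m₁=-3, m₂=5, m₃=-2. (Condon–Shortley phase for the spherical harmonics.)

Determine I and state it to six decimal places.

Rules hold: Σm=0, L=22 even, 0≤6≤16.
N = 17·17·13 = 3757
Δ = 10!·6!·6!/23! = 1/13742520792
Racah Σ t=2..8: t=2:+1/41803776000 t=3:−1/435456000 t=4:+1/39813120 t=5:−1/18662400 t=6:+1/39813120 t=7:−1/435456000 t=8:+1/41803776000 = -11/1393459200
⇒ 3j(8 8 6; 0 0 0)² = 600/96577, sgn -1
Racah Σ t=7..10: t=7:−1/1045094400 t=8:+1/348364800 t=9:−1/836075520 t=10:+1/15676416000 = 7/8957952000
⇒ 3j(8 8 6; -3 5 -2)² = 343/44574, sgn +1
4πI² = N·(3j₀)²·(3jₘ)² = 34300/190969
I = -1·√(0.17961/4π) = -0.11955306

-0.119553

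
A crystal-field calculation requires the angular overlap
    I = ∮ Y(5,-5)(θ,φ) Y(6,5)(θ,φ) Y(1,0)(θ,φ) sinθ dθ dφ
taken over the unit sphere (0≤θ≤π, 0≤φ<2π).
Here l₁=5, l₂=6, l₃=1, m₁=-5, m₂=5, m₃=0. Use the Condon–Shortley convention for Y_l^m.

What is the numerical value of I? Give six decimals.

-0.135514

Checks pass: Σm=0; 12 even; l₃=1∈[1,11].
(2·5+1)(2·6+1)(2·1+1) = 429
Δ: 10! 0! 2! / 13! → 1/858
sum: t=5:−1/14400 = -1/14400
3j²(5 6 1; 0 0 0) = Δ·Π!·Σ² = 6/143  (sign +1)
sum: t=10:+1/3628800 = 1/3628800
3j²(5 6 1; -5 5 0) = Δ·Π!·Σ² = 1/78  (sign -1)
combine: 4πI² = 429·6/143·1/78 = 3/13
take √, sign -1: I = -0.13551395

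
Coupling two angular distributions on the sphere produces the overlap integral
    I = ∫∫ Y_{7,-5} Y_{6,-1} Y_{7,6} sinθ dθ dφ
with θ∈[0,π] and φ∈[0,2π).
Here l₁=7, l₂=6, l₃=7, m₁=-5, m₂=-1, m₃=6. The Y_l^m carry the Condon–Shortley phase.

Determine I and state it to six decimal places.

Checks pass: Σm=0; 20 even; l₃=7∈[1,13].
(2·7+1)(2·6+1)(2·7+1) = 2925
Δ: 6! 8! 6! / 21! → 1/2444321880
sum: t=0:+1/2612736000 t=1:−1/20736000 t=2:+1/1658880 t=3:−1/746496 t=4:+1/1658880 t=5:−1/20736000 t=6:+1/2612736000 = -1/4354560
3j²(7 6 7; 0 0 0) = Δ·Π!·Σ² = 1000/138567  (sign +1)
sum: t=4:+1/232243200 t=5:−1/435456000 = 1/497664000
3j²(7 6 7; -5 -1 6) = Δ·Π!·Σ² = 77/12920  (sign -1)
combine: 4πI² = 2925·1000/138567·77/12920 = 13125/104329
take √, sign -1: I = -0.10005578

-0.100056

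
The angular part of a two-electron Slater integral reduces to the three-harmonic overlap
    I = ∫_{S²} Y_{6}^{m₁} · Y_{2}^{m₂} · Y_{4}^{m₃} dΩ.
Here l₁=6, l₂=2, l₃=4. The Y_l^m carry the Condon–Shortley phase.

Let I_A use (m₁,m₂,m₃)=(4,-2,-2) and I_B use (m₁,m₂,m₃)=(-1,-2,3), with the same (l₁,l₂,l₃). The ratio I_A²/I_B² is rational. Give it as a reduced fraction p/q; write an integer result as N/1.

42/1

Shared (l₁,l₂,l₃)=(6,2,4): N and (l;000)² cancel in I_A²/I_B².
A: Δ = 4!·8!·0!/13! = 1/6435; Racah Σ t=0..0: t=0:+1/34560 = 1/34560; ⇒ 3j(6 2 4; 4 -2 -2)² = 14/429, sgn +1
B: Δ = 4!·8!·0!/13! = 1/6435; Racah Σ t=0..0: t=0:+1/120960 = 1/120960; ⇒ 3j(6 2 4; -1 -2 3)² = 1/1287, sgn -1
I_A²/I_B² = (14/429)/(1/1287) = 42/1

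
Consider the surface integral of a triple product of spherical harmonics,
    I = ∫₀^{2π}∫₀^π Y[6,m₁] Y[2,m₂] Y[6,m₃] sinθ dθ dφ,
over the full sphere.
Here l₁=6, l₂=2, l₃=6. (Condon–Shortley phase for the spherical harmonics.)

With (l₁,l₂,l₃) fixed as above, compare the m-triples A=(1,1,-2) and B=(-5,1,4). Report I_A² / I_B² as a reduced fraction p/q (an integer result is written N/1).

20/99

Shared (l₁,l₂,l₃)=(6,2,6): N and (l;000)² cancel in I_A²/I_B².
A: Δ = 2!·10!·2!/15! = 1/90090; Racah Σ t=1..2: t=1:−1/34560 t=2:+1/60480 = -1/80640; ⇒ 3j(6 2 6; 1 1 -2)² = 6/1001, sgn -1
B: Δ = 2!·10!·2!/15! = 1/90090; Racah Σ t=1..2: t=1:−1/7257600 t=2:+1/725760 = 1/806400; ⇒ 3j(6 2 6; -5 1 4)² = 27/910, sgn +1
I_A²/I_B² = (6/1001)/(27/910) = 20/99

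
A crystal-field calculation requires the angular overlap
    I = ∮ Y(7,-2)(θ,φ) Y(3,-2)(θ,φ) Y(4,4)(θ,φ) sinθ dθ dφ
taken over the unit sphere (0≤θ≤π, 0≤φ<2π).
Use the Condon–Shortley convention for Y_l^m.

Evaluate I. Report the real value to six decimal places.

0.020214

Checks pass: Σm=0; 14 even; l₃=4∈[4,10].
(2·7+1)(2·3+1)(2·4+1) = 945
Δ: 6! 8! 0! / 15! → 1/45045
sum: t=3:−1/20736 = -1/20736
3j²(7 3 4; 0 0 0) = Δ·Π!·Σ² = 35/1287  (sign -1)
sum: t=1:−1/4838400 = -1/4838400
3j²(7 3 4; -2 -2 4) = Δ·Π!·Σ² = 1/5005  (sign -1)
combine: 4πI² = 945·35/1287·1/5005 = 105/20449
take √, sign +1: I = 0.02021407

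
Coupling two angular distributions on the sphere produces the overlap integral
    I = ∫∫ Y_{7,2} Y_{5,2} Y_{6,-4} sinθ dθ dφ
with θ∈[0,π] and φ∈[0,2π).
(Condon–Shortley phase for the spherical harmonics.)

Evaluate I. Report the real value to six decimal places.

0.048529

m-sum 0 ✓  L=18 even ✓  2≤6≤12 ✓
Π(2lᵢ+1) = 15×11×13 = 2145
triangle coeff Δ(7,5,6) = 1/174594420
Σ_t [1,5]: t=1:−1/4147200 t=2:+1/207360 t=3:−1/82944 t=4:+1/207360 t=5:−1/4147200 = -1/345600
(3j)²=420/46189 [(7 5 6; 0 0 0)], sign=-1
Σ_t [3,5]: t=3:−1/1244160 t=4:+1/1451520 t=5:−1/19353600 = -29/174182400
(3j)²=841/554268 [(7 5 6; 2 2 -4)], sign=-1
⇒ 4πI² = 441525/14919047
I = (+1)√(441525/14919047/(4π)) = 0.04852909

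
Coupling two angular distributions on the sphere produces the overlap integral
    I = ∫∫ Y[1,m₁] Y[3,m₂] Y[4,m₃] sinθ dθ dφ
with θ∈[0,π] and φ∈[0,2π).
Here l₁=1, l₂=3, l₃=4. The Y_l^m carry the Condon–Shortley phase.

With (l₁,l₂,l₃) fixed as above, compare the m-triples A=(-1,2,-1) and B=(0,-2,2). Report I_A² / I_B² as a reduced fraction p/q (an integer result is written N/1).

l's match ⇒ only the (l;m) 3-j factors differ between A and B.
A: triangle coeff Δ(1,3,4) = 1/252; Σ_t [0,0]: t=0:+1/240 = 1/240; (3j)²=1/84 [(1 3 4; -1 2 -1)], sign=-1
B: triangle coeff Δ(1,3,4) = 1/252; Σ_t [0,0]: t=0:+1/120 = 1/120; (3j)²=1/21 [(1 3 4; 0 -2 2)], sign=+1
I_A²/I_B² = (1/84)/(1/21) = 1/4

1/4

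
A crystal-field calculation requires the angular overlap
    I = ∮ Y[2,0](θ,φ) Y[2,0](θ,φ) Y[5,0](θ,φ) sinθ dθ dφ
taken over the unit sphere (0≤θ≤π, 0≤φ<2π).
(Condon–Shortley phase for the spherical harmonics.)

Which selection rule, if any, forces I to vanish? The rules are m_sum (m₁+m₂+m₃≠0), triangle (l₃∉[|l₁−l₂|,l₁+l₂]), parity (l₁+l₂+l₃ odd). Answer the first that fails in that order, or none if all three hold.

Σmᵢ = 0  ✓
l₃∈[|l₁−l₂|,l₁+l₂]=[0,4], have l₃=5  ✗
Σlᵢ = 9 ⇒ odd

triangle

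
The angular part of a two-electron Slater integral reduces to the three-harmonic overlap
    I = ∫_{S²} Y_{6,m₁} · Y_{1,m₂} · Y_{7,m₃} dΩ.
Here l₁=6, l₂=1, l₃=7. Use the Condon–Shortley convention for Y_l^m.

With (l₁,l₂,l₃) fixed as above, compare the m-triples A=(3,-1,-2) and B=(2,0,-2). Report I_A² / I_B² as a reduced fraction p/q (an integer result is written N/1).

2/9

l's match ⇒ only the (l;m) 3-j factors differ between A and B.
A: triangle coeff Δ(6,1,7) = 1/1365; Σ_t [0,0]: t=0:+1/4354560 = 1/4354560; (3j)²=2/273 [(6 1 7; 3 -1 -2)], sign=-1
B: triangle coeff Δ(6,1,7) = 1/1365; Σ_t [0,0]: t=0:+1/967680 = 1/967680; (3j)²=3/91 [(6 1 7; 2 0 -2)], sign=-1
I_A²/I_B² = (2/273)/(3/91) = 2/9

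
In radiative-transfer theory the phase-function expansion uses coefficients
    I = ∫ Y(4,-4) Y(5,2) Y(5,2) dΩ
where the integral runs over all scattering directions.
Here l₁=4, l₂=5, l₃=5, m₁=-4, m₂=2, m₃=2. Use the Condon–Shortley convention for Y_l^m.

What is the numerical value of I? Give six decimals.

Rules hold: Σm=0, L=14 even, 1≤5≤9.
N = 9·11·11 = 1089
Δ = 4!·4!·6!/15! = 1/3153150
Racah Σ t=0..4: t=0:+1/69120 t=1:−1/1728 t=2:+1/576 t=3:−1/1728 t=4:+1/69120 = 7/11520
⇒ 3j(4 5 5; 0 0 0)² = 2/143, sgn -1
Racah Σ t=4..4: t=4:+1/20736 = 1/20736
⇒ 3j(4 5 5; -4 2 2)² = 35/1287, sgn -1
4πI² = N·(3j₀)²·(3jₘ)² = 70/169
I = +1·√(0.414201/4π) = 0.18155187

0.181552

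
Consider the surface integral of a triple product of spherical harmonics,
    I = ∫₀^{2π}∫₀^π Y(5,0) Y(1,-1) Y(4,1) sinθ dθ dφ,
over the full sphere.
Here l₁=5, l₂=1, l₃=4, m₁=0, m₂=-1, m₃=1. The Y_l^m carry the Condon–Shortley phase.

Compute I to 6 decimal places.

0.155288

m-sum 0 ✓  L=10 even ✓  4≤4≤6 ✓
Π(2lᵢ+1) = 11×3×9 = 297
triangle coeff Δ(5,1,4) = 1/495
Σ_t [1,1]: t=1:−1/576 = -1/576
(3j)²=5/99 [(5 1 4; 0 0 0)], sign=-1
Σ_t [0,0]: t=0:+1/1440 = 1/1440
(3j)²=2/99 [(5 1 4; 0 -1 1)], sign=-1
⇒ 4πI² = 10/33
I = (+1)√(10/33/(4π)) = 0.15528807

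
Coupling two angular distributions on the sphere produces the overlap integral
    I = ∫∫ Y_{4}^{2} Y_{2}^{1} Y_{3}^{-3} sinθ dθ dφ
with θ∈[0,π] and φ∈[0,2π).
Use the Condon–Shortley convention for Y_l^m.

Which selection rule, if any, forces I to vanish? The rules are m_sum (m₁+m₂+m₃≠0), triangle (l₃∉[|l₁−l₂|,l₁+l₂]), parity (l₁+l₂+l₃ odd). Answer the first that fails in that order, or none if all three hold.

parity

Σmᵢ = 0  ✓
l₃∈[|l₁−l₂|,l₁+l₂]=[2,6], have l₃=3  ✓
Σlᵢ = 9 ⇒ odd  ✗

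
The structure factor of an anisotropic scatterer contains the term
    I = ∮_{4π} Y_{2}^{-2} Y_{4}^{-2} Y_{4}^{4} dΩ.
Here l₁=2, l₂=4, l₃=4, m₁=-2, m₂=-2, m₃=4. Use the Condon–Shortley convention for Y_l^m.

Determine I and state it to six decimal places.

m-sum 0 ✓  L=10 even ✓  2≤4≤6 ✓
Π(2lᵢ+1) = 5×9×9 = 405
triangle coeff Δ(2,4,4) = 1/13860
Σ_t [0,2]: t=0:+1/192 t=1:−1/36 t=2:+1/192 = -5/288
(3j)²=20/693 [(2 4 4; 0 0 0)], sign=-1
Σ_t [2,2]: t=2:+1/2880 = 1/2880
(3j)²=2/165 [(2 4 4; -2 -2 4)], sign=+1
⇒ 4πI² = 120/847
I = (-1)√(120/847/(4π)) = -0.10618031

-0.106180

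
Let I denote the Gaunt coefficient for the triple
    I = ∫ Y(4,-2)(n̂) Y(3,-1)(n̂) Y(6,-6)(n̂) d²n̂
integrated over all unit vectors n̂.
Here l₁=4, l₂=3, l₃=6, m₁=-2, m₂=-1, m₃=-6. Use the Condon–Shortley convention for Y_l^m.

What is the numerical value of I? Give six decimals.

0.000000

-2 − 1 − 6 = -9 ≠ 0: azimuthal integral kills it; I = 0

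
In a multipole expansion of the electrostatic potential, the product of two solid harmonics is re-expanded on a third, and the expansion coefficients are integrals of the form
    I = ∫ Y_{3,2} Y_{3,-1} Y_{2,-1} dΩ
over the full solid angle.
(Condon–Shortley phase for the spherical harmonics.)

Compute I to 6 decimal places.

m-sum 0 ✓  L=8 even ✓  0≤2≤6 ✓
Π(2lᵢ+1) = 7×7×5 = 245
triangle coeff Δ(3,3,2) = 1/3780
Σ_t [1,3]: t=1:−1/24 t=2:+1/4 t=3:−1/24 = 1/6
(3j)²=4/105 [(3 3 2; 0 0 0)], sign=+1
Σ_t [0,1]: t=0:+1/48 t=1:−1/12 = -1/16
(3j)²=1/28 [(3 3 2; 2 -1 -1)], sign=+1
⇒ 4πI² = 1/3
I = (+1)√(1/3/(4π)) = 0.16286750

0.162868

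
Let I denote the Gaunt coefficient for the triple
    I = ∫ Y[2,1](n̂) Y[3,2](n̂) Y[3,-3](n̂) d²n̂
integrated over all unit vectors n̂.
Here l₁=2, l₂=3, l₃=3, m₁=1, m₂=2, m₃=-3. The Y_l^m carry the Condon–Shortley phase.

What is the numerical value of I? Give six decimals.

-0.210261

Checks pass: Σm=0; 8 even; l₃=3∈[1,5].
(2·2+1)(2·3+1)(2·3+1) = 245
Δ: 2! 2! 4! / 9! → 1/3780
sum: t=0:+1/24 t=1:−1/4 t=2:+1/24 = -1/6
3j²(2 3 3; 0 0 0) = Δ·Π!·Σ² = 4/105  (sign +1)
sum: t=1:−1/48 = -1/48
3j²(2 3 3; 1 2 -3) = Δ·Π!·Σ² = 5/84  (sign -1)
combine: 4πI² = 245·4/105·5/84 = 5/9
take √, sign -1: I = -0.21026104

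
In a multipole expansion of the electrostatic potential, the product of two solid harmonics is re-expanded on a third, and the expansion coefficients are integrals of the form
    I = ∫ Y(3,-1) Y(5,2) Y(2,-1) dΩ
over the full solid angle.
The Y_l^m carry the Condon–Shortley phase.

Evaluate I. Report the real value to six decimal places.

0.245532

Rules hold: Σm=0, L=10 even, 2≤2≤8.
N = 7·11·5 = 385
Δ = 6!·0!·4!/11! = 1/2310
Racah Σ t=3..3: t=3:−1/144 = -1/144
⇒ 3j(3 5 2; 0 0 0)² = 10/231, sgn -1
Racah Σ t=4..4: t=4:+1/288 = 1/288
⇒ 3j(3 5 2; -1 2 -1)² = 1/22, sgn -1
4πI² = N·(3j₀)²·(3jₘ)² = 25/33
I = +1·√(0.757576/4π) = 0.24553200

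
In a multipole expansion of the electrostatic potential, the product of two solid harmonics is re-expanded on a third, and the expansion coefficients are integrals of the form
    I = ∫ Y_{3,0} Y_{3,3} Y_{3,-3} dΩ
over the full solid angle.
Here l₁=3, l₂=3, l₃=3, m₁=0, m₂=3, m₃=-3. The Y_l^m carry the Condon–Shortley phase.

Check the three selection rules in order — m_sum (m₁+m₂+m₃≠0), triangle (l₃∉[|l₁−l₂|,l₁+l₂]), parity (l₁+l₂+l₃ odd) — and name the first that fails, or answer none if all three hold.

m₁+m₂+m₃ = 0 + 3 − 3 = 0  ✓
triangle: |3−3|=0 ≤ l₃=3 ≤ 3+3=6  ✓
parity: l₁+l₂+l₃ = 9 is odd  ✗

parity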